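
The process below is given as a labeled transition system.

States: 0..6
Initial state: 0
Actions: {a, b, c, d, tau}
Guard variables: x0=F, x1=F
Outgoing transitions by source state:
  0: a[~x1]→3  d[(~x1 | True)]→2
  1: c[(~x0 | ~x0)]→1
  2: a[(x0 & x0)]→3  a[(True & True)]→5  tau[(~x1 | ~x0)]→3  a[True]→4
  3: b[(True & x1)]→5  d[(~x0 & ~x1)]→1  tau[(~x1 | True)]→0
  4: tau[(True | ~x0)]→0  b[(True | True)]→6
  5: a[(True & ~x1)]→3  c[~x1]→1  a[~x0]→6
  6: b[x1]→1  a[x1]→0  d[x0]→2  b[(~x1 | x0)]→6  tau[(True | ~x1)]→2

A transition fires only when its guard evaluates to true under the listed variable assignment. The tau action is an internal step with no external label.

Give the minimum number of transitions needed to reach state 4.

Layered search for 4:
  Layer 0: {0}
  Layer 1: {2,3}
  Layer 2: {1,4,5}
first hit 4 at d=2 via d·a

Answer: 2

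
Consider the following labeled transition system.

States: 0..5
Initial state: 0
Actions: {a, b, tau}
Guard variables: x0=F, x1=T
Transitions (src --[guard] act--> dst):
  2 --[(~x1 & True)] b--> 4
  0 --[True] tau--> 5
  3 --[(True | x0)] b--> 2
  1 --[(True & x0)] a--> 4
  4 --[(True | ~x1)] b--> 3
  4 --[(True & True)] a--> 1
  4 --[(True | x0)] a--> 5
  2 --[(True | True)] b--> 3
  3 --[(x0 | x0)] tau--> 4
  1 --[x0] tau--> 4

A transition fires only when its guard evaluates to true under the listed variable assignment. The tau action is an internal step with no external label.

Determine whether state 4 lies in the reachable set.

Guard filter leaves 6 enabled edge(s).
Layer 0: {0}
Layer 1: {5}  total {0,5}
Reachable = {0,5}

Answer: UNREACHABLE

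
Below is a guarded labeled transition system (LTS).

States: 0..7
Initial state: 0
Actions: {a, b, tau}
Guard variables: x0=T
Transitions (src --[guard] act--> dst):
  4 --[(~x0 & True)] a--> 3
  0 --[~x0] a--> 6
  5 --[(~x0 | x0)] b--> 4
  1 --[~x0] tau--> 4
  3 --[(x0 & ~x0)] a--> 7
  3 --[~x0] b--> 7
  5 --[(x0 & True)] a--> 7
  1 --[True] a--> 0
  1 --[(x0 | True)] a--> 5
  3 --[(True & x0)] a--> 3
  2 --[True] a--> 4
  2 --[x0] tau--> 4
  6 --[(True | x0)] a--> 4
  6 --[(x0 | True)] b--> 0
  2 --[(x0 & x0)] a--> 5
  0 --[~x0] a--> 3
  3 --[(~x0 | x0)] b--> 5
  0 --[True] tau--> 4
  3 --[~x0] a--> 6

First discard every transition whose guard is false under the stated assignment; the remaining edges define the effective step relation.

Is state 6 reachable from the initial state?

Guard filter leaves 12 enabled edge(s).
depth 0: {0}
depth 1: {4}  now seen {0,4}
Reach set: {0,4}

Answer: UNREACHABLE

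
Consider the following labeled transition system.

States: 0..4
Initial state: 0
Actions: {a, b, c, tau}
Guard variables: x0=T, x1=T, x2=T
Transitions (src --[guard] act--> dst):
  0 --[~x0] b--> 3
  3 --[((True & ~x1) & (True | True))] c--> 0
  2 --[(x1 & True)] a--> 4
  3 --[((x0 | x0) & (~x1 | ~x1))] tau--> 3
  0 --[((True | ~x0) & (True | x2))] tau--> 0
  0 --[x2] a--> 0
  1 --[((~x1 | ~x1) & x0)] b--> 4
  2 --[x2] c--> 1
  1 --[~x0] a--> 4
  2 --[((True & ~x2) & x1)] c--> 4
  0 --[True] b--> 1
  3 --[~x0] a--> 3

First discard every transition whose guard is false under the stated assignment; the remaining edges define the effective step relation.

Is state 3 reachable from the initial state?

After dropping false guards: 5 live edges.
Layer 0: {0}
Layer 1: {1}  total {0,1}
Reachable = {0,1}

Answer: UNREACHABLE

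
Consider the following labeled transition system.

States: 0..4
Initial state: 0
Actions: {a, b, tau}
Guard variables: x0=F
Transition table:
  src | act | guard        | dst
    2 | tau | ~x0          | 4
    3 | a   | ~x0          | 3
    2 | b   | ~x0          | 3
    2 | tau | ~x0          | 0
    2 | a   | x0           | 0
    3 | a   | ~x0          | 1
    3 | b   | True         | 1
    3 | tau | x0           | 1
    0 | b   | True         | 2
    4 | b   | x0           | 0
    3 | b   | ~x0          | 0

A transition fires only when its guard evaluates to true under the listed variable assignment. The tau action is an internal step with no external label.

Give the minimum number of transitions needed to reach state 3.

Answer: 2

Working:
BFS to 3:
  depth 0: {0}
  depth 1: {2}
  depth 2: {3,4}
3 enters at depth 2; path b·b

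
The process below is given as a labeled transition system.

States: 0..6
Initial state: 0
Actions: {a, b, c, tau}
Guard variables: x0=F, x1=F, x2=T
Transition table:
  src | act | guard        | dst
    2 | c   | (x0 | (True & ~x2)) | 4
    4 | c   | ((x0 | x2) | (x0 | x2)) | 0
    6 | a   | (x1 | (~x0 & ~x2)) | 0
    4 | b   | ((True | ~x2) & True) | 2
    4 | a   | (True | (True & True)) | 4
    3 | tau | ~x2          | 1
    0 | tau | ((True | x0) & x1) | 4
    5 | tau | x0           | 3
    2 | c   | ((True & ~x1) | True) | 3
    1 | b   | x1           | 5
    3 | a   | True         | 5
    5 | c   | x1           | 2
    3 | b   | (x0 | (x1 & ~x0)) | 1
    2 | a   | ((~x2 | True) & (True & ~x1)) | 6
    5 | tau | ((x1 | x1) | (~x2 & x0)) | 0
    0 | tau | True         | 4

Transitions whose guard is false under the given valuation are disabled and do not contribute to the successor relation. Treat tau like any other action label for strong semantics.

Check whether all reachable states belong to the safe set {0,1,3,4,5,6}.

Allowed set {0,1,3,4,5,6}
Reachable = {0,2,3,4,5,6}
  0: safe
  2: outside
  3: safe
  4: safe
  5: safe
  6: safe
witness against invariant: tau·b → 2

Answer: INVARIANT VIOLATED at state 2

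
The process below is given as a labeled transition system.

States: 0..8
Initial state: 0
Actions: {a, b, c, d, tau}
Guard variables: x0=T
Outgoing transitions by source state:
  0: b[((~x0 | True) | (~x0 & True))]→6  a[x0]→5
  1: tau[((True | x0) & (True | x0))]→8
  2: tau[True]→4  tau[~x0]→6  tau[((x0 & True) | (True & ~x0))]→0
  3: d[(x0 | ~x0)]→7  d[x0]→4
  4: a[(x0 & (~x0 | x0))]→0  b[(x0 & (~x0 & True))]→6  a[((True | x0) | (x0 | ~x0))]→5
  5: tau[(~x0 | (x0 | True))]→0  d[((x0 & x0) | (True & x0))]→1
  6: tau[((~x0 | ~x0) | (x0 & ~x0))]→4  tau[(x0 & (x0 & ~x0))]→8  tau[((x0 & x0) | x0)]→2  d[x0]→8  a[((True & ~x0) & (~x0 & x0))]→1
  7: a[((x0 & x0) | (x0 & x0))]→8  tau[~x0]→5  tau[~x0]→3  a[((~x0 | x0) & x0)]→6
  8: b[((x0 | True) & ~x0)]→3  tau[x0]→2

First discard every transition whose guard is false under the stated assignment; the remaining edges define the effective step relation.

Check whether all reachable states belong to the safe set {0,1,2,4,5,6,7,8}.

Answer: INVARIANT HOLDS

Trace:
Safe = {0,1,2,4,5,6,7,8}
Reachable = {0,1,2,4,5,6,8}
  0: safe
  1: safe
  2: safe
  4: safe
  5: safe
  6: safe
  8: safe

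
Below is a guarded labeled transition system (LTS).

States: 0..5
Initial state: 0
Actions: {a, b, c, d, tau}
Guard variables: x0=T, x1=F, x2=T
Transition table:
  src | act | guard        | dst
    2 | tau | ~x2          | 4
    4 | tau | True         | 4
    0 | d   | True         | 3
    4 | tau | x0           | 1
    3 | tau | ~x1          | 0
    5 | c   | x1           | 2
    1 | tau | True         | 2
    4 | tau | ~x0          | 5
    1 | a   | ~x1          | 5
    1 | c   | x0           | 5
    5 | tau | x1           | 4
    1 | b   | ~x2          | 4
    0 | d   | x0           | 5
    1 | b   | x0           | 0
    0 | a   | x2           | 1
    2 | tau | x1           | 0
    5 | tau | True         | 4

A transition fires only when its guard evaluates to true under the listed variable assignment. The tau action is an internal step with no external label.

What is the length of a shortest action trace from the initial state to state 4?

Answer: 2

Analysis:
Layered search for 4:
  Layer 0: {0}
  Layer 1: {1,3,5}
  Layer 2: {2,4}
first hit 4 at d=2 via d·tau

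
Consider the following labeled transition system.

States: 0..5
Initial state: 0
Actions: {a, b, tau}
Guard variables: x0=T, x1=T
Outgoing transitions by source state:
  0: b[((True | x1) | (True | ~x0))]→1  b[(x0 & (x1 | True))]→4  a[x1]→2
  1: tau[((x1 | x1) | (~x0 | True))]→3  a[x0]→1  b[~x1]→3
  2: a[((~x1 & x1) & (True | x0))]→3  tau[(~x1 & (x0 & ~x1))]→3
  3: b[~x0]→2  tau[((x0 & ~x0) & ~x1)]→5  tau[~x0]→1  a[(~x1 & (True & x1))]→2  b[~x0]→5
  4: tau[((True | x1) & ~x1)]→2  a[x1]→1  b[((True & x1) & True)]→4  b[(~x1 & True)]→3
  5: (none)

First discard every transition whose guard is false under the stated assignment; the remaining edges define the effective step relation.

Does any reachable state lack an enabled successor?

Reachable = {0,1,2,3,4}
  0: a→2  b→1  b→4  [3 out]
  1: a→1  tau→3  [2 out]
  2: ∅  [no exit]
  3: ∅  [no exit]
  4: a→1  b→4  [2 out]
witness 2: a

Answer: DEADLOCK at state 2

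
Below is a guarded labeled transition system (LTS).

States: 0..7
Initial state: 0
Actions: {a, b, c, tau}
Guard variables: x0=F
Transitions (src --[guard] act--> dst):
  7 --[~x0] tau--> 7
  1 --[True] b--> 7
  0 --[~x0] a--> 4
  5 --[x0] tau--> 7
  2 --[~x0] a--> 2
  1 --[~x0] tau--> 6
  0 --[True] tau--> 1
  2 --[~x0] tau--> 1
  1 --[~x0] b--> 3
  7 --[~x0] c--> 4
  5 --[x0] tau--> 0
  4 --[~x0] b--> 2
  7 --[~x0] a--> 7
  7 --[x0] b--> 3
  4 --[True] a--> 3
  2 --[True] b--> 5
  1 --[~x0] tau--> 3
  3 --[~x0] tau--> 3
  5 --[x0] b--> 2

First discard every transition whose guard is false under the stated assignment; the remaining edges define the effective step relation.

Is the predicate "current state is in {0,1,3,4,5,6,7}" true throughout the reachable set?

Inv-set: {0,1,3,4,5,6,7}
R = {0,1,2,3,4,5,6,7}
  0: safe
  1: safe
  2: outside
  3: safe
  4: safe
  5: safe
  6: safe
  7: safe
witness against invariant: a·b → 2

Answer: INVARIANT VIOLATED at state 2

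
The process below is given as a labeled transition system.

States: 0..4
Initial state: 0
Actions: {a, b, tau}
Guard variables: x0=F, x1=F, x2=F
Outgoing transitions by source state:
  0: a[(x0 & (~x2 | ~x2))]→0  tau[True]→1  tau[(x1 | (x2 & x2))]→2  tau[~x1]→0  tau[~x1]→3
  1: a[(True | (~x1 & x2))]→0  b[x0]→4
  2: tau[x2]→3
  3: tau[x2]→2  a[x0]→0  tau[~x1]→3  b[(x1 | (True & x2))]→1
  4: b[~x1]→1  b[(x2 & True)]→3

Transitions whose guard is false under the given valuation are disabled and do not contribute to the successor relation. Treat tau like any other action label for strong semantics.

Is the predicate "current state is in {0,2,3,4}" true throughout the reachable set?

Answer: INVARIANT VIOLATED at state 1

Trace:
Allowed set {0,2,3,4}
Reach set: {0,1,3}
  0: safe
  1: outside
  3: safe
reach 1 via tau — violates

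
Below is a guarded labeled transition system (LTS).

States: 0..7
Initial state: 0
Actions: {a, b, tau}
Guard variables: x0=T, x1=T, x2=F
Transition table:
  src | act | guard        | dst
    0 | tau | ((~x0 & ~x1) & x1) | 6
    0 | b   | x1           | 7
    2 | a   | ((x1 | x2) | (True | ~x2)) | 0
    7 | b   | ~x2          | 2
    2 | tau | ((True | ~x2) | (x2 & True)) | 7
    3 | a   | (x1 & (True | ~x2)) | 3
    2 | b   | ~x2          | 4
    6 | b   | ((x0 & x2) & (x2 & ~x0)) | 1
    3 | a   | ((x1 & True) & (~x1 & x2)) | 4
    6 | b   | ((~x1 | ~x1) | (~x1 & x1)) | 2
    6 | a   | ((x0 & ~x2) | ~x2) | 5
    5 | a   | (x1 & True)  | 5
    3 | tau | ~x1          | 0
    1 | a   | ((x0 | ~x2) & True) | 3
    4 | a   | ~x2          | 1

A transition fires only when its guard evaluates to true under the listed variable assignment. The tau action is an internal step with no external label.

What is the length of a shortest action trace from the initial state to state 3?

Answer: 5

Trace:
BFS to 3:
  Layer 0: {0}
  Layer 1: {7}
  Layer 2: {2}
  Layer 3: {4}
  Layer 4: {1}
  Layer 5: {3}
3 enters at depth 5; path b·b·b·a·a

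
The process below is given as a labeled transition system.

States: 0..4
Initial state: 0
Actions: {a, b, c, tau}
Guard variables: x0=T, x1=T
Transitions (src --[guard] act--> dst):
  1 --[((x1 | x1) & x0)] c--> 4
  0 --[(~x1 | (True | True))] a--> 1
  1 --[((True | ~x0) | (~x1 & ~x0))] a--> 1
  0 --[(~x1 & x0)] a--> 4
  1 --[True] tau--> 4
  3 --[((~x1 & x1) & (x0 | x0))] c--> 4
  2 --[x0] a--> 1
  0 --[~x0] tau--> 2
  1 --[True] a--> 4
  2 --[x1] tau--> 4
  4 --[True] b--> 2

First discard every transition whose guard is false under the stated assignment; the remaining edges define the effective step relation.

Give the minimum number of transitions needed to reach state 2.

Answer: 3

Analysis:
BFS to 2:
  depth 0: {0}
  depth 1: {1}
  depth 2: {4}
  depth 3: {2}
first hit 2 at d=3 via a·a·b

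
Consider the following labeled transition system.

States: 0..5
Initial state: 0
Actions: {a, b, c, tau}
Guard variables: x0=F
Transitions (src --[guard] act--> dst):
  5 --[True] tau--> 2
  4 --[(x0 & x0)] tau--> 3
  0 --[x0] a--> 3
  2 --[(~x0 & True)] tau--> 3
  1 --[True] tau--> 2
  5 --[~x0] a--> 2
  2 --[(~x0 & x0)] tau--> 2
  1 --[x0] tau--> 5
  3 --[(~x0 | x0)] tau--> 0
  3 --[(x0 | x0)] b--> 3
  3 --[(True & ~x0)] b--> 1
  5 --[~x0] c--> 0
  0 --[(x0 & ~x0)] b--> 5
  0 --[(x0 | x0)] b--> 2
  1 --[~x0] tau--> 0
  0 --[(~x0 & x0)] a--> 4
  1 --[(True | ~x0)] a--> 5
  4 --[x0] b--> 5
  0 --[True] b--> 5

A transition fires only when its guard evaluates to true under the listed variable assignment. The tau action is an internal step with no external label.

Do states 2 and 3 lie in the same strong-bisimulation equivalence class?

Refine partition for ~:
  round 0: {{0,1,2,3,4,5}}
  round 1: {{0},{1},{2},{3},{4},{5}}
stable after 2 split(s): 6 block(s)
class of 2: {2}; class of 3: {3}

Answer: NOT BISIMILAR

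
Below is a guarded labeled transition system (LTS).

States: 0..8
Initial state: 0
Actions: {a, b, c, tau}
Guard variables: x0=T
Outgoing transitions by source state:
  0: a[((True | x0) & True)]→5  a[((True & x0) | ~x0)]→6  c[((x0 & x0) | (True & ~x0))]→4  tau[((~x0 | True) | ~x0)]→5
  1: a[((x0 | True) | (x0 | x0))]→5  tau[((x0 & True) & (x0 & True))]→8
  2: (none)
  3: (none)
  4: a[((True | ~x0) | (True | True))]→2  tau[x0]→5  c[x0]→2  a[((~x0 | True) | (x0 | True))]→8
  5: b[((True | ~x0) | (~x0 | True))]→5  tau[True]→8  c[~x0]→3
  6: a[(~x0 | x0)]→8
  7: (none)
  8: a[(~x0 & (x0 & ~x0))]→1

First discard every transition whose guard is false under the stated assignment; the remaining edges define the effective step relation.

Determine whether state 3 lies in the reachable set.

Answer: UNREACHABLE

Trace:
Guard filter leaves 13 enabled edge(s).
L0 = {0}
L1 = {4,5,6}  cumulative {0,4,5,6}
L2 = {2,8}  cumulative {0,2,4,5,6,8}
R = {0,2,4,5,6,8}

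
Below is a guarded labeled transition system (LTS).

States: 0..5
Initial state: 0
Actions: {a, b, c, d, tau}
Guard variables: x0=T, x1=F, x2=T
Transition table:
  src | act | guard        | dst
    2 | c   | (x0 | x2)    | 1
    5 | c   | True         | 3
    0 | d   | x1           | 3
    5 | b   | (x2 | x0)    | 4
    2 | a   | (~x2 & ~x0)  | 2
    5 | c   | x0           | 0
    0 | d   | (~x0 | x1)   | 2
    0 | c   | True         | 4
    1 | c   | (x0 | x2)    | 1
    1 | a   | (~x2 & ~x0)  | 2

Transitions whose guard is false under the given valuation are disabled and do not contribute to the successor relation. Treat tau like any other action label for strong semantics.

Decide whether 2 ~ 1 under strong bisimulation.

Bisimulation quotient by refinement:
  P[0] = {{0,1,2,3,4,5}}
  P[1] = {{0,1,2},{3,4},{5}}
  P[2] = {{0},{1,2},{3,4},{5}}
stable after 3 split(s): 4 block(s)
[2]={1,2}  [1]={1,2}

Answer: BISIMILAR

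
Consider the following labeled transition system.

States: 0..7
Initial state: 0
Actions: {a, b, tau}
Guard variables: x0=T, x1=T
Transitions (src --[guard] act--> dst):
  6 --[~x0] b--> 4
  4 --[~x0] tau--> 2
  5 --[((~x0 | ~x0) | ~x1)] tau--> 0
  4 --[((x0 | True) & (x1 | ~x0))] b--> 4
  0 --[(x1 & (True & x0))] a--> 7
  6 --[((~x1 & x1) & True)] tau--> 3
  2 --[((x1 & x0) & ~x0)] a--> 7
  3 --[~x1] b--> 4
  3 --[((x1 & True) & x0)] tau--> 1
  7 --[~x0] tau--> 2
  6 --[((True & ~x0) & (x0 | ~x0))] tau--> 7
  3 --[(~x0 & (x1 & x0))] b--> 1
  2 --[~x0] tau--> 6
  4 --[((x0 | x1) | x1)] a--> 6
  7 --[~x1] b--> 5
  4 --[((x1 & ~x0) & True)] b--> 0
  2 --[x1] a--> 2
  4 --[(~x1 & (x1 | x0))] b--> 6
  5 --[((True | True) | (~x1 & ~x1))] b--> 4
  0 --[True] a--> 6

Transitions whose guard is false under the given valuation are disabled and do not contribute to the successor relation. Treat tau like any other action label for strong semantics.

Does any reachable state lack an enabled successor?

R = {0,6,7}
  0: a→6  a→7  [2 exit(s)]
  6: ∅  [STUCK]
  7: ∅  [STUCK]
Path to 6: a

Answer: DEADLOCK at state 6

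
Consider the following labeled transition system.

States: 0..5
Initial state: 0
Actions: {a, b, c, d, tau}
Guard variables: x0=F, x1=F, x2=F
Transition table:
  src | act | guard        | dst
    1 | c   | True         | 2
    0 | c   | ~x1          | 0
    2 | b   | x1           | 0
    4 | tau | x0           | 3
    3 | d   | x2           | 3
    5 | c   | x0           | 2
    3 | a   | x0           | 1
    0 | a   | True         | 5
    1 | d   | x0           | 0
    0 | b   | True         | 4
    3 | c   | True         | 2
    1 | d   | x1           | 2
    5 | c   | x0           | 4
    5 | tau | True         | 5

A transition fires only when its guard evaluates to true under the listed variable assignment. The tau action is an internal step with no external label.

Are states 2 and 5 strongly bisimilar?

Refine partition for ~:
  P[0] = {{0,1,2,3,4,5}}
  P[1] = {{0},{1,3},{2,4},{5}}
4 equivalence class(es) (converged in 2)
[2]={2,4}  [5]={5}

Answer: NOT BISIMILAR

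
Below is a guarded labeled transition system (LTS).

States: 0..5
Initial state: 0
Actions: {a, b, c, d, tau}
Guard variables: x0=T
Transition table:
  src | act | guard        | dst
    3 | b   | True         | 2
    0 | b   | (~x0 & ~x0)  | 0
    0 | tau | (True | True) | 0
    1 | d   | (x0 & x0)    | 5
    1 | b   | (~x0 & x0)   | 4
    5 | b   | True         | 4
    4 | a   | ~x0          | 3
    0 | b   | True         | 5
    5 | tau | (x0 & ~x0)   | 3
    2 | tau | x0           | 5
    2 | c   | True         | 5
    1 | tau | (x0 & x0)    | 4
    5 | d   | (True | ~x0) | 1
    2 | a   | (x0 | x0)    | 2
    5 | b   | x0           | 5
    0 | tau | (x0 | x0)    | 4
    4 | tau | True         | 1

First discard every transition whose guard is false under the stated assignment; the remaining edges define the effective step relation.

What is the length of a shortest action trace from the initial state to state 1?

Layered search for 1:
  depth 0: {0}
  depth 1: {4,5}
  depth 2: {1}
depth(1)=2, e.g. b·d

Answer: 2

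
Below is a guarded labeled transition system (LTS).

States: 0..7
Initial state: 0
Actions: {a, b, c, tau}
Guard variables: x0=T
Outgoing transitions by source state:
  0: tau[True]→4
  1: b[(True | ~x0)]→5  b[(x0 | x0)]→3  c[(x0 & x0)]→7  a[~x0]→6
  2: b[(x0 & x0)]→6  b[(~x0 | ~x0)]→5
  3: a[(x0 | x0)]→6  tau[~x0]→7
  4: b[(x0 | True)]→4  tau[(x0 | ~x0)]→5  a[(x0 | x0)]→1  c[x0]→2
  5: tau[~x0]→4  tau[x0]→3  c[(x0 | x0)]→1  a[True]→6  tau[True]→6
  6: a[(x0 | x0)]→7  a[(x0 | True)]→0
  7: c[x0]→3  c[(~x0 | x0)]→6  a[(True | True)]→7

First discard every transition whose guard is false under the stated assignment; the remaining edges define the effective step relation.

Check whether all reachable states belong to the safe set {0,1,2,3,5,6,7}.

Allowed set {0,1,2,3,5,6,7}
Reachable = {0,1,2,3,4,5,6,7}
  0: ok
  1: ok
  2: ok
  3: ok
  4: VIOLATES
  5: ok
  6: ok
  7: ok
reach 4 via tau — violates

Answer: INVARIANT VIOLATED at state 4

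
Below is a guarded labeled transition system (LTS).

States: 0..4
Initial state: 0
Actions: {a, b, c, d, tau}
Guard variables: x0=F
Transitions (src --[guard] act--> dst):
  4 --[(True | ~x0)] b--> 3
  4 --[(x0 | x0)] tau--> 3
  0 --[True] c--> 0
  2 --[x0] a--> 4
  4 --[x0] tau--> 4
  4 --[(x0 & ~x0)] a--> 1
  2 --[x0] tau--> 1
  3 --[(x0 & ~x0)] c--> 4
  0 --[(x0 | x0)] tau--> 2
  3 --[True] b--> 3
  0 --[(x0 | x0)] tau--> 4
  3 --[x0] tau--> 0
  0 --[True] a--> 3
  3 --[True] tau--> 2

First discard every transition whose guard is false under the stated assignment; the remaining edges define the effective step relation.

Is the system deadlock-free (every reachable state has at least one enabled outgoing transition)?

Answer: DEADLOCK at state 2

Trace:
Reachable = {0,2,3}
  0: a→3  c→0  [deg 2]
  2: ∅  [STUCK]
  3: b→3  tau→2  [deg 2]
trace reaching 2: a·tau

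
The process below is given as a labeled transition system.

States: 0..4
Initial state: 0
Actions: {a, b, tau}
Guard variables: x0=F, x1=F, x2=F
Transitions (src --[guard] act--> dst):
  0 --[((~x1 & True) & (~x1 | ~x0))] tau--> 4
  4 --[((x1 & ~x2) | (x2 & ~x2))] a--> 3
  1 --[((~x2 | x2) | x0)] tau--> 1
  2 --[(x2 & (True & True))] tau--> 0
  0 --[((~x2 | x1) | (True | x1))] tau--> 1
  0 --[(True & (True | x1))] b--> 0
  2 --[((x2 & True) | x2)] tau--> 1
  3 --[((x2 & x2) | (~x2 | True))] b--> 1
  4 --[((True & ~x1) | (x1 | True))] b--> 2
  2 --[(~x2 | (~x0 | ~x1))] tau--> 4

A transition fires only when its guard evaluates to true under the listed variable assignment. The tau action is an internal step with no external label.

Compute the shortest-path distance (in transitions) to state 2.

Answer: 2

Analysis:
Layered search for 2:
  depth 0: {0}
  depth 1: {1,4}
  depth 2: {2}
first hit 2 at d=2 via tau·b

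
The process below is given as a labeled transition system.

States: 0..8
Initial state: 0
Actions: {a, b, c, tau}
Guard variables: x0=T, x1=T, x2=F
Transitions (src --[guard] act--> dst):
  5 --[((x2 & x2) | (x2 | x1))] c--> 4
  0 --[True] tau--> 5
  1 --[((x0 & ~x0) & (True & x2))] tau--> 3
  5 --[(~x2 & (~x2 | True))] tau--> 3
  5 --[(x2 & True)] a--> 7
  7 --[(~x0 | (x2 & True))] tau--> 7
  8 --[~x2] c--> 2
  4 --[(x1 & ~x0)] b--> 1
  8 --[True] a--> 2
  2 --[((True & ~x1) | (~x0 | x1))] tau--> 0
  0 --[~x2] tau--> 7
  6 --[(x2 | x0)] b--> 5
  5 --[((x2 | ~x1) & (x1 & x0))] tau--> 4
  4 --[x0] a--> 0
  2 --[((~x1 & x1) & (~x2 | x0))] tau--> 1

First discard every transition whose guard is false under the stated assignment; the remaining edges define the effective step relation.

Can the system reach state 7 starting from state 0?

Guard filter leaves 9 enabled edge(s).
depth 0: {0}
depth 1: {5,7}  now seen {0,5,7}
depth 2: {3,4}  now seen {0,3,4,5,7}
R = {0,3,4,5,7}
trace reaching 7: tau

Answer: REACHABLE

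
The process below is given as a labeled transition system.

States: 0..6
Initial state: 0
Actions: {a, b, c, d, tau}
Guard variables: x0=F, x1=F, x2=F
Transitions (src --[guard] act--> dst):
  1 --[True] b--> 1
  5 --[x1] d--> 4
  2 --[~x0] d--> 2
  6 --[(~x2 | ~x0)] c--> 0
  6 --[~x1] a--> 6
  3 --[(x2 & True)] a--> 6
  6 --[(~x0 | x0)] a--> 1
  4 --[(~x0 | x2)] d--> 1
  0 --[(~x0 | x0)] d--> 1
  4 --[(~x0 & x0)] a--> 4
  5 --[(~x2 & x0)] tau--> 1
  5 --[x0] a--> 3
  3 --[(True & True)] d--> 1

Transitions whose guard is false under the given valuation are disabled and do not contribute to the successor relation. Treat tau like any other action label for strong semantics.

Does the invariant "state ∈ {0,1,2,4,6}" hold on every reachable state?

Answer: INVARIANT HOLDS

Trace:
Safe = {0,1,2,4,6}
Reachable = {0,1}
  0: ok
  1: ok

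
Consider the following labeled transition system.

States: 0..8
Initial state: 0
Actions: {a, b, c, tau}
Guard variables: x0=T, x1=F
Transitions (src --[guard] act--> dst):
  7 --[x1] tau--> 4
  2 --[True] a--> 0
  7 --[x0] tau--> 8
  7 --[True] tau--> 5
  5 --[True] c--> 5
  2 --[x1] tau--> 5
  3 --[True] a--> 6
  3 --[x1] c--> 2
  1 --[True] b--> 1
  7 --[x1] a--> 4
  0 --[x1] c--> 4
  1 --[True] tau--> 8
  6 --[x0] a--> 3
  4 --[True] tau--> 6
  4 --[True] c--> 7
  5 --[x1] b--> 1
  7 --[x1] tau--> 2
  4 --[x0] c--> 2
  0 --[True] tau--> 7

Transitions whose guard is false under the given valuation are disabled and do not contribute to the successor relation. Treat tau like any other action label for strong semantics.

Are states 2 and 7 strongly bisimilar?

Answer: NOT BISIMILAR

Analysis:
Bisimulation quotient by refinement:
  round 0: {{0,1,2,3,4,5,6,7,8}}
  round 1: {{0,7},{1},{2,3,6},{4},{5},{8}}
  round 2: {{0},{1},{2},{3,6},{4},{5},{7},{8}}
Fixed point at round 3; 8 class(es).
[2]={2}  [7]={7}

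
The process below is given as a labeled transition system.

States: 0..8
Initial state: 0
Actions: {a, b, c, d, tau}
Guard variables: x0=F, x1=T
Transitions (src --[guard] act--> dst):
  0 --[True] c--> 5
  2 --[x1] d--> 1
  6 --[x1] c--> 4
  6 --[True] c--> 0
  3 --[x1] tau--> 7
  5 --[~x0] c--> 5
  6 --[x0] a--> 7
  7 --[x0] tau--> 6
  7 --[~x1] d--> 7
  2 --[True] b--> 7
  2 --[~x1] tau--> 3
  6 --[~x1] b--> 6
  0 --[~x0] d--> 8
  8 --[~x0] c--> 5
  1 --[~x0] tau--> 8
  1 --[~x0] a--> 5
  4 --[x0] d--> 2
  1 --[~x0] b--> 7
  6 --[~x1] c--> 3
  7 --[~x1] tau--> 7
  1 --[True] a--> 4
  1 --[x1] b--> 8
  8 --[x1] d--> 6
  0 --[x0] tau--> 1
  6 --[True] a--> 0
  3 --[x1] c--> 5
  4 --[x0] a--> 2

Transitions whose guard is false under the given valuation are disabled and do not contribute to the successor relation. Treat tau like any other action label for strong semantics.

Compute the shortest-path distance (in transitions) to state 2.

Answer: UNREACHABLE

Trace:
Breadth-first toward 2:
  depth 0: {0}
  depth 1: {5,8}
  depth 2: {6}
  depth 3: {4}
2 never appears.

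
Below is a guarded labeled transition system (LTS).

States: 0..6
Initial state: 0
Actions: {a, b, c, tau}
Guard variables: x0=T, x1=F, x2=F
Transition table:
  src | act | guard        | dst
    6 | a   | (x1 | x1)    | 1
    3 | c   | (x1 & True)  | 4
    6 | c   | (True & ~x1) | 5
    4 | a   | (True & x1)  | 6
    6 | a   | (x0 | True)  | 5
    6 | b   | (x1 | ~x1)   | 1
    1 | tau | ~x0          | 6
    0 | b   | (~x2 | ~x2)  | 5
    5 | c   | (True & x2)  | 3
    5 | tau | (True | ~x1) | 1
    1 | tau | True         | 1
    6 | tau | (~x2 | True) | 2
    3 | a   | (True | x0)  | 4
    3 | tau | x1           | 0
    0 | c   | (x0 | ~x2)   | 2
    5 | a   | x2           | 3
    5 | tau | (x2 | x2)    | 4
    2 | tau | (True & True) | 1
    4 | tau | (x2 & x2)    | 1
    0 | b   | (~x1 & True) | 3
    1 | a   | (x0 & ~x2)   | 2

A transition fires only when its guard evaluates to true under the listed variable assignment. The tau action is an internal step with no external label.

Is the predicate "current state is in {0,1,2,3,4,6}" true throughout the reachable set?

Answer: INVARIANT VIOLATED at state 5

Working:
Inv-set: {0,1,2,3,4,6}
Reach set: {0,1,2,3,4,5}
  0: safe
  1: safe
  2: safe
  3: safe
  4: safe
  5: outside
reach 5 via b — violates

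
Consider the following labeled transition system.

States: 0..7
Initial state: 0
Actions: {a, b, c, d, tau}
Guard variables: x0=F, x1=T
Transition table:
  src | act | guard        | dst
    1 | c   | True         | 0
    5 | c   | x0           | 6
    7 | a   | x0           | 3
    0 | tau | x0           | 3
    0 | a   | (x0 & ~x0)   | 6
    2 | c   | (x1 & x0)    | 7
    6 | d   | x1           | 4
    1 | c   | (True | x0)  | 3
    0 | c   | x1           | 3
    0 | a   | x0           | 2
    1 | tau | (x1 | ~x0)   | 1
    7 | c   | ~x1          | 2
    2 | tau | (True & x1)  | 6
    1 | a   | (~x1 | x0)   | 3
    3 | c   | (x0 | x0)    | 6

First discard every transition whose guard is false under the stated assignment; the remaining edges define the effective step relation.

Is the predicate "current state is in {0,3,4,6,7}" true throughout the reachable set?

Answer: INVARIANT HOLDS

Working:
Inv-set: {0,3,4,6,7}
Reachable = {0,3}
  0: safe
  3: safe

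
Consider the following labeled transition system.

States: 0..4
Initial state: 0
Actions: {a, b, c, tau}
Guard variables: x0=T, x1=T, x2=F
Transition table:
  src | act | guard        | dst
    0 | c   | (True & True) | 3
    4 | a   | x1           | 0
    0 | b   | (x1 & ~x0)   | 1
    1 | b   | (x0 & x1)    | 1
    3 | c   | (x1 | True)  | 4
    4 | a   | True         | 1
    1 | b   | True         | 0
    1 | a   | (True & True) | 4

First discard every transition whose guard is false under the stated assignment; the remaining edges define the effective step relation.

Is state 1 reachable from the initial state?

Answer: REACHABLE

Analysis:
After dropping false guards: 7 live edges.
L0 = {0}
L1 = {3}  cumulative {0,3}
L2 = {4}  cumulative {0,3,4}
L3 = {1}  cumulative {0,1,3,4}
Reach set: {0,1,3,4}
Path to 1: c·c·a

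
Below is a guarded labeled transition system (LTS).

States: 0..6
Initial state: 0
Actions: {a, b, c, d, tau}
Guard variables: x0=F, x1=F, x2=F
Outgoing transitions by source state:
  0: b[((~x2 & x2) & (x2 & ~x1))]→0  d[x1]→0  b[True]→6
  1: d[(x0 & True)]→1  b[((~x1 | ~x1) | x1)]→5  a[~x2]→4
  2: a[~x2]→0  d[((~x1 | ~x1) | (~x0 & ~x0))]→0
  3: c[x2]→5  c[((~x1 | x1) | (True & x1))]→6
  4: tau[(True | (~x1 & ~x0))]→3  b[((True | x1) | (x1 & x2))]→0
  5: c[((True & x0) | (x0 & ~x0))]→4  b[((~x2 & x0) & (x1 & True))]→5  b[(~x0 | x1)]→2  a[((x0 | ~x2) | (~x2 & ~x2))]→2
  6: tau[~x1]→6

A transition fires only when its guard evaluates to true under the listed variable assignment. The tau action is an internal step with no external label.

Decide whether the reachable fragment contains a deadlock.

Reach set: {0,6}
  0: b→6  [1 out]
  6: tau→6  [1 out]

Answer: DEADLOCK-FREE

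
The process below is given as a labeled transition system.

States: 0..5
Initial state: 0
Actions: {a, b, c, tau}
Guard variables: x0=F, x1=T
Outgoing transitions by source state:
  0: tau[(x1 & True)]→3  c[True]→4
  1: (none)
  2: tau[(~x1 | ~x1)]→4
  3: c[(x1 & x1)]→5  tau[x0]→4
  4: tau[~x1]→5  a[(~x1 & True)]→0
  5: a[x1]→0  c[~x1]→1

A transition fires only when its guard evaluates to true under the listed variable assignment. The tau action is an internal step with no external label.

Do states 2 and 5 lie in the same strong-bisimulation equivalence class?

Answer: NOT BISIMILAR

Working:
Refine partition for ~:
  P[0] = {{0,1,2,3,4,5}}
  P[1] = {{0},{1,2,4},{3},{5}}
Fixed point at round 2; 4 class(es).
2∈{1,2,4}, 5∈{5}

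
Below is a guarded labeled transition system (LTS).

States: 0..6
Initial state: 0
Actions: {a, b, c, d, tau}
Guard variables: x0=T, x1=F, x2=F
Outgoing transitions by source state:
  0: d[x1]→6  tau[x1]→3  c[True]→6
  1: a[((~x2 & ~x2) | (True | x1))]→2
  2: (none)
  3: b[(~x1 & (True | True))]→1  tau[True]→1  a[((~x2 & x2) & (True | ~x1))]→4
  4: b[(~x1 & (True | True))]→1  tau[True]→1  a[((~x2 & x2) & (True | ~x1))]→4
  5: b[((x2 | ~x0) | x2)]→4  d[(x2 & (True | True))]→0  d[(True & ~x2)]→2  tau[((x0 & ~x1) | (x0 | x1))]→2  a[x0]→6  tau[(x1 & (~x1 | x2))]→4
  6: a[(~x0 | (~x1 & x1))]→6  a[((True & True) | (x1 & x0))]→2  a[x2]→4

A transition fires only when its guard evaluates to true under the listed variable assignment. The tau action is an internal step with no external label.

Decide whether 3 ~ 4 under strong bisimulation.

Answer: BISIMILAR

Analysis:
Bisimulation quotient by refinement:
  round 0: {{0,1,2,3,4,5,6}}
  round 1: {{0},{1,6},{2},{3,4},{5}}
stable after 2 split(s): 5 block(s)
[3]={3,4}  [4]={3,4}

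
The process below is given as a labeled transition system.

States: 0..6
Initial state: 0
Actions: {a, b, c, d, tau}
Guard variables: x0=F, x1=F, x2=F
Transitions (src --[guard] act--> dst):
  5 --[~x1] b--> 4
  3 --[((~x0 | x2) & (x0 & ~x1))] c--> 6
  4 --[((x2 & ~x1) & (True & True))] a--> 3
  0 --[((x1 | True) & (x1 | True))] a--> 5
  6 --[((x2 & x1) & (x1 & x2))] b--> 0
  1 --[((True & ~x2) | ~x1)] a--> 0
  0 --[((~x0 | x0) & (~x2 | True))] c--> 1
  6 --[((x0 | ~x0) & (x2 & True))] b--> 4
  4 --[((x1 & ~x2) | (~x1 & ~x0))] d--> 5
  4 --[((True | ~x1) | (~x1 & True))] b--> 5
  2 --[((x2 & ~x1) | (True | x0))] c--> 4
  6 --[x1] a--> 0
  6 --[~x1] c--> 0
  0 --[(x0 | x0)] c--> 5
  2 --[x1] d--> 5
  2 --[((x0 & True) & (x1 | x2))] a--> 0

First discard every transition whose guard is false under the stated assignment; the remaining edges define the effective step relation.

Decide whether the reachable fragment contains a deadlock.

R = {0,1,4,5}
  0: a→5  c→1  [2 exit(s)]
  1: a→0  [1 exit(s)]
  4: b→5  d→5  [2 exit(s)]
  5: b→4  [1 exit(s)]

Answer: DEADLOCK-FREE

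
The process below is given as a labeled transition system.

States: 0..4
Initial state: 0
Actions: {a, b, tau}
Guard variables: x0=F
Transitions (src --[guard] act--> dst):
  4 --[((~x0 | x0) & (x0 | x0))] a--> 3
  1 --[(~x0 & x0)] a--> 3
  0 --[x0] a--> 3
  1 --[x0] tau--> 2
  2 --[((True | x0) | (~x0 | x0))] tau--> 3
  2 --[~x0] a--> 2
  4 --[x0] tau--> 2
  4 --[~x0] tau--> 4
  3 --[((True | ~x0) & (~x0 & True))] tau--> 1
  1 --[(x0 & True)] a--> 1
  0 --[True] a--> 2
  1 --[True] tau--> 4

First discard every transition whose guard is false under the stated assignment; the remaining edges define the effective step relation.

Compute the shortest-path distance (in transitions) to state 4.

Layered search for 4:
  Layer 0: {0}
  Layer 1: {2}
  Layer 2: {3}
  Layer 3: {1}
  Layer 4: {4}
4 enters at depth 4; path a·tau·tau·tau

Answer: 4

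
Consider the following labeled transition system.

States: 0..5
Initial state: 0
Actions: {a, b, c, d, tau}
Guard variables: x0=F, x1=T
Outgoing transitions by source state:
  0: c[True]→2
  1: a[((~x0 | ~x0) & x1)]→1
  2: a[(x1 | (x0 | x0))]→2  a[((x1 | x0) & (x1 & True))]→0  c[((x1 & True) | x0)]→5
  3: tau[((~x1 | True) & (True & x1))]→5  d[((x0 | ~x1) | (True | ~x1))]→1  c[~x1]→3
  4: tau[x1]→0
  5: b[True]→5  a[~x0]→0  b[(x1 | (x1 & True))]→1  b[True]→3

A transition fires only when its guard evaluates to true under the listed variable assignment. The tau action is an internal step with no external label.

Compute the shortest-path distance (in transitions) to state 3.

Answer: 3

Trace:
Breadth-first toward 3:
  L0 = {0}
  L1 = {2}
  L2 = {5}
  L3 = {1,3}
first hit 3 at d=3 via c·c·b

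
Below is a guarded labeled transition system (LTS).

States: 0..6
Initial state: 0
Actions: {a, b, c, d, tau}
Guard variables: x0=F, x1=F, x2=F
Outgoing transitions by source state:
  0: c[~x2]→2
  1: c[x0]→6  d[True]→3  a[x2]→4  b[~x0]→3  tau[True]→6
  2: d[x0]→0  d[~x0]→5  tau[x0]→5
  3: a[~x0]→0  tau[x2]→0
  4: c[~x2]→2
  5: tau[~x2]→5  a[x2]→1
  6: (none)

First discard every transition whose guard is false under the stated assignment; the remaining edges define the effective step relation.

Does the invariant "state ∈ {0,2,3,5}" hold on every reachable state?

Safe = {0,2,3,5}
R = {0,2,5}
  0: ok
  2: ok
  5: ok

Answer: INVARIANT HOLDS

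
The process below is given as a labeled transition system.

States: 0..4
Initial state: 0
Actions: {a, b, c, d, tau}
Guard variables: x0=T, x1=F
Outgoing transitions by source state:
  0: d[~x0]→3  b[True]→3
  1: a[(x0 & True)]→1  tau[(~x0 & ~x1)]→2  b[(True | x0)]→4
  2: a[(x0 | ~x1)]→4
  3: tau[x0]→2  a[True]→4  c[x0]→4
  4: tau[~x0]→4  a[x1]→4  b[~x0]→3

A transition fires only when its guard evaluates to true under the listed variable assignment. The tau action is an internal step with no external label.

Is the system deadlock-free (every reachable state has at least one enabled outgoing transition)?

Answer: DEADLOCK at state 4

Analysis:
R = {0,2,3,4}
  0: b→3  [deg 1]
  2: a→4  [deg 1]
  3: a→4  c→4  tau→2  [deg 3]
  4: ∅  [no exit]
trace reaching 4: b·a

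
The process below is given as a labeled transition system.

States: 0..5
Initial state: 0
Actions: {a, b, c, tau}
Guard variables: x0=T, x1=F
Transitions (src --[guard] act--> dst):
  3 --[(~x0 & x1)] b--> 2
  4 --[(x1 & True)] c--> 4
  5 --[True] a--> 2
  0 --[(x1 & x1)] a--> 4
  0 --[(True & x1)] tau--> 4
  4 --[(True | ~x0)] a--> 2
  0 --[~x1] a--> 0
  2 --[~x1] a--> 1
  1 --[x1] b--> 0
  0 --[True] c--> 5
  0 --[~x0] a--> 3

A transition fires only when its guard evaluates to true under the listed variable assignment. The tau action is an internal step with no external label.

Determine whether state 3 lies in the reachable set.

Guard filter leaves 5 enabled edge(s).
L0 = {0}
L1 = {5}  total {0,5}
L2 = {2}  total {0,2,5}
L3 = {1}  total {0,1,2,5}
Reach set: {0,1,2,5}

Answer: UNREACHABLE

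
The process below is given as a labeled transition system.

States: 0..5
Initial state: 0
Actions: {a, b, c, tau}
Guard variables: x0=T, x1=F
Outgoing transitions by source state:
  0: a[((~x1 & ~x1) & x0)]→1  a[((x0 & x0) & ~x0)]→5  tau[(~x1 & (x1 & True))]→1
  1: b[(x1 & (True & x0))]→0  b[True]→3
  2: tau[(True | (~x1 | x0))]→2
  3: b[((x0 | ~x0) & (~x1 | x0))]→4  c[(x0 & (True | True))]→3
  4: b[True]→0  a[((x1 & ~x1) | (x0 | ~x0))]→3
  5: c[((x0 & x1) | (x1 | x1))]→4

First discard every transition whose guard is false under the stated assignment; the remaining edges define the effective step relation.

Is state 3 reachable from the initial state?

Answer: REACHABLE

Trace:
7 transition(s) survive guard evaluation.
Layer 0: {0}
Layer 1: {1}  now seen {0,1}
Layer 2: {3}  now seen {0,1,3}
Layer 3: {4}  now seen {0,1,3,4}
Reach set: {0,1,3,4}
witness 3: a·b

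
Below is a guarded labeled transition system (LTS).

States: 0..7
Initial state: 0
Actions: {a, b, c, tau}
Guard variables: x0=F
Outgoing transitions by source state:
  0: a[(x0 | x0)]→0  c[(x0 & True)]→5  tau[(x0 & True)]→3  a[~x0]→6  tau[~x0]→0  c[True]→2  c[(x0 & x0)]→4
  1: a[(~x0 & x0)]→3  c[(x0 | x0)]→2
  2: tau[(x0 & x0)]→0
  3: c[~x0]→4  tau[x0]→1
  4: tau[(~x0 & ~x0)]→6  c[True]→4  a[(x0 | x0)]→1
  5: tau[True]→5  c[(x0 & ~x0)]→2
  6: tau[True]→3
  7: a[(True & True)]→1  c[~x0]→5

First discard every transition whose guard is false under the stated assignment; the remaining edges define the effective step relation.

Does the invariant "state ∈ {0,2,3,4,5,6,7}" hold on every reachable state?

Safe = {0,2,3,4,5,6,7}
R = {0,2,3,4,6}
  0: ✓
  2: ✓
  3: ✓
  4: ✓
  6: ✓

Answer: INVARIANT HOLDS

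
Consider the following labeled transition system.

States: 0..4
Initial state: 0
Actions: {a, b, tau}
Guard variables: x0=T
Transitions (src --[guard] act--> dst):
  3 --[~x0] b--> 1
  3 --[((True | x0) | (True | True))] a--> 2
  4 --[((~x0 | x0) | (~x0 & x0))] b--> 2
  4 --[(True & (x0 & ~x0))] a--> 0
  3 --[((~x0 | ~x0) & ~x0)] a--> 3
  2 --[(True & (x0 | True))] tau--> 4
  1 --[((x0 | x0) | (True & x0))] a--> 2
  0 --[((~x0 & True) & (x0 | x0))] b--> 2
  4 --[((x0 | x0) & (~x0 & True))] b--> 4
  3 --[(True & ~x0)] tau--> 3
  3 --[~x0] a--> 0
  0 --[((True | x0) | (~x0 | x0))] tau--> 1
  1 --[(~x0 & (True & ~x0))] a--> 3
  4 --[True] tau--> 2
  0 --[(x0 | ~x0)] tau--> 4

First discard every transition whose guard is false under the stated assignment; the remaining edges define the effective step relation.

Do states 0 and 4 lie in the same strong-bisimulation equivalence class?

Answer: NOT BISIMILAR

Analysis:
Bisimulation quotient by refinement:
  P[0] = {{0,1,2,3,4}}
  P[1] = {{0,2},{1,3},{4}}
  P[2] = {{0},{1,3},{2},{4}}
4 equivalence class(es) (converged in 3)
[0]={0}  [4]={4}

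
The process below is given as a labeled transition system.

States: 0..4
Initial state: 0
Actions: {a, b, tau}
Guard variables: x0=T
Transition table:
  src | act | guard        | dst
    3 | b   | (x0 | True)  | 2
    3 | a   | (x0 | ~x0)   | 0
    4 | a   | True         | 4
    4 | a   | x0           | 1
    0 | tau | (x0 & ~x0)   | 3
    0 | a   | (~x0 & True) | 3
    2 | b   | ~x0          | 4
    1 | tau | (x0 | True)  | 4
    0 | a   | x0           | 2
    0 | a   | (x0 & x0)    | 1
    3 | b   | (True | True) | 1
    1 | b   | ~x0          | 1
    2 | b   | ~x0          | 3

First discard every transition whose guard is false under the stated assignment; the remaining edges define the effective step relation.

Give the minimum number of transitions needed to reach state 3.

Layered search for 3:
  L0 = {0}
  L1 = {1,2}
  L2 = {4}
3 never appears.

Answer: UNREACHABLE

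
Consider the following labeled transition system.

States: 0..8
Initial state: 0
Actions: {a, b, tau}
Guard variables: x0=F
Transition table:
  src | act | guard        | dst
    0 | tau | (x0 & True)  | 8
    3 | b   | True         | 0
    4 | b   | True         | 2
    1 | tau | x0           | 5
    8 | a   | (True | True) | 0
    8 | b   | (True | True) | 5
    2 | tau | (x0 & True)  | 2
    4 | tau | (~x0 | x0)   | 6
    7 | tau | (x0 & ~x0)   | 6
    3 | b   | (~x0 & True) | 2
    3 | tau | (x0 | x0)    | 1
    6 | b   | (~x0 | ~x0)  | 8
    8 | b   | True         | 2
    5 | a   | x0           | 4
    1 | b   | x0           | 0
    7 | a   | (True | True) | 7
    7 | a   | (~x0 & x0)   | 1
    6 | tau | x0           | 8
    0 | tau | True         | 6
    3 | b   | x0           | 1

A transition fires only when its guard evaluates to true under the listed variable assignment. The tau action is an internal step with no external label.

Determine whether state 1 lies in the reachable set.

Guard filter leaves 10 enabled edge(s).
depth 0: {0}
depth 1: {6}  cumulative {0,6}
depth 2: {8}  cumulative {0,6,8}
depth 3: {2,5}  cumulative {0,2,5,6,8}
Reach set: {0,2,5,6,8}

Answer: UNREACHABLE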